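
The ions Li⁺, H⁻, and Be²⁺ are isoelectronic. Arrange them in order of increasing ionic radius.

All of these have 2 electrons, so size is governed by nuclear charge alone: the more protons, the stronger the pull on the same electron cloud, and the smaller the ion.
Nuclear charges: Be²⁺ (Z=4), Li⁺ (Z=3), H⁻ (Z=1).
Smallest to largest: Be²⁺ < Li⁺ < H⁻.

Be²⁺, Li⁺, H⁻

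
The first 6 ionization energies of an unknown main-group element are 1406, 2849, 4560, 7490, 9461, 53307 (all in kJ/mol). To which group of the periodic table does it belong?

Group 15

Look for the largest jump between consecutive ionization energies: IE6/IE5 ≈ 5.6, far larger than any earlier ratio.
That jump marks the point where a core electron is being removed. So the atom has 5 valence electrons.
A main-group element with 5 valence electrons is in group 15.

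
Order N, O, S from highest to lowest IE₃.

After 2 electrons have been removed, what remains? N²⁺ still has 3 valence electrons; O²⁺ still has 4 valence electrons; S²⁺ still has 4 valence electrons.
All are still removing valence electrons, so compare the +2 ions as you would atoms: IE_3 generally rises across a period (higher Z_eff) and falls down a group (larger shell), subject to the usual subshell exceptions.
Valence configurations: N²⁺ [He]2s²2p¹, O²⁺ [He]2s²2p², S²⁺ [Ne]3s²3p².
Tabulated IE_3 (kJ/mol): N 4578, O 5300, S 3357.
Hence IE_3: S < N < O.

O > N > S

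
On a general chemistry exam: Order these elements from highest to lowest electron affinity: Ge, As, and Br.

Ge is in period 4, group 14; As is in period 4, group 15; Br is in period 4, group 17.
EA tends to increase across a period and decrease down a group, though the pattern is less regular than for IE or radius.
All lie in period 4; the across-period trend (electron affinity increases left to right) applies, with the exception below.
Note the exception: Ge has a higher electron affinity than As, contrary to the simple trend — adding an electron to As's half-filled 4p³ is unfavourable, so Ge (4p²) has the more exothermic EA.
Tabulated electron affinity (kJ/mol): Ge 119, As 78, Br 325.
So from highest to lowest: Br > Ge > As.

Br, Ge, As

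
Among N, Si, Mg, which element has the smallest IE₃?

Si

IE_3 is the cost of taking one more electron from the +2 cation: N²⁺ still has 3 valence electrons; Si²⁺ still has 2 valence electrons; Mg²⁺ is the bare [Ne] core.
Breaking into a closed-shell core is much more expensive than removing a leftover valence electron — Mg has the largest IE_3 here.
Valence configurations: N²⁺ [He]2s²2p¹, Si²⁺ [Ne]3s².
Tabulated IE_3 (kJ/mol): N 4578, Si 3232, Mg 7733.
Putting it together, IE_3: Si < N < Mg.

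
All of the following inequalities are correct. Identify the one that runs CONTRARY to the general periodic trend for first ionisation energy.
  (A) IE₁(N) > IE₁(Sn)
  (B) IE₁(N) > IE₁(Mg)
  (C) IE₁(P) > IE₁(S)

(C)

The general trend: first ionisation energy increases across a period and decreases down a group.
(A) N (period 2, group 15) vs Sn (period 5, group 14): the stated order agrees with the simple trend.
(B) N (period 2, group 15) vs Mg (period 3, group 2): the stated order agrees with the simple trend.
(C) P (period 3, group 15) vs S (period 3, group 16): the stated order contradicts the simple trend.
The exception is (C): S (3p⁴) ionizes more easily than half-filled P (3p³) because the paired 3p electron in S is pushed out by e⁻–e⁻ repulsion.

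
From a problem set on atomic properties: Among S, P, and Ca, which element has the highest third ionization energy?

Ca

The third ionization energy removes an electron from the +2 ion. For each element: S²⁺ still has 4 valence electrons; P²⁺ still has 3 valence electrons; Ca²⁺ is the bare [Ar] core.
Pulling an electron out of a noble-gas core costs far more than removing a remaining valence electron, so Ca sits at the high end of IE_3.
Valence configurations: S²⁺ [Ne]3s²3p², P²⁺ [Ne]3s²3p¹.
The numbers (kJ/mol): S 3357, P 2914, Ca 4912.
Putting it together, IE_3: P < S < Ca.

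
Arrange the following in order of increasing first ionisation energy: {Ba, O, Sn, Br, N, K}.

Removing the outermost electron gets harder across a period and easier down a group.
These span different periods and groups, so the two trends combine.
Ba > K: the two effects oppose for this pair; the across-period effect wins (503 vs 419 kJ/mol).
Sn > Ba: relative to Ba, both the across-period and down-group shifts push Sn's first ionization energy up.
Br > Sn: relative to Sn, both the across-period and down-group shifts push Br's first ionization energy up.
O > Br: period and group pull opposite ways; the down-group shift dominates (1314 vs 1140 kJ/mol).
N > O: this pair runs against the simple trend — see the exception note.
Note the exception: N has a higher first ionization energy than O, contrary to the simple trend — pairing an electron in O's 2p⁴ costs repulsion energy, so O ionizes more easily than half-filled N (2p³).
Tabulated first ionization energy (kJ/mol): N 1402, O 1314, K 419, Br 1140, Sn 709, Ba 503.
So from lowest to highest: K < Ba < Sn < Br < O < N.

K < Ba < Sn < Br < O < N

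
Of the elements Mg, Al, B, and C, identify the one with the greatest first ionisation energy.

B is in period 2, group 13; C is in period 2, group 14; Mg is in period 3, group 2; Al is in period 3, group 13.
Removing the outermost electron gets harder across a period and easier down a group.
Neither a single period nor a single group — weigh both effects.
Mg > Al: this pair runs against the simple trend — see the exception note.
B > Mg: both effects reinforce here, so B is clearly the higher of the two.
C > B: both are in period 2; the period trend gives C the larger value.
Note the exception: Mg has a higher first ionization energy than Al, contrary to the simple trend — Al's single 3p electron is easier to remove than one from Mg's filled 3s².
Tabulated first ionization energy (kJ/mol): B 801, C 1086, Mg 738, Al 578.
The greatest first ionisation energy among these belongs to C.

C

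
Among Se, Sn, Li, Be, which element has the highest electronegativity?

Electronegativity increases across a period and decreases down a group, tracking effective nuclear charge and atomic size.
Here both period and group differ, so the two effects have to be weighed against each other.
Be > Li: Be lies to the right of Li in period 2, so the across-period effect alone puts Be higher.
Sn > Be: period and group pull opposite ways; the across-period shift dominates (1.96 vs 1.57).
Se > Sn: relative to Sn, both the across-period and down-group shifts push Se's electronegativity up.
Tabulated electronegativity (Pauling): Li 0.98, Be 1.57, Se 2.55, Sn 1.96.
The highest electronegativity among these belongs to Se.

Se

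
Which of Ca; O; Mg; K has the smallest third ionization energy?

K

Consider each +2 ion: Ca²⁺ is the bare [Ar] core; O²⁺ still has 4 valence electrons; Mg²⁺ is the bare [Ne] core; K²⁺ is already 1 electron into the core.
Usually core removal costs more than valence removal, but here the competition is close: a tightly held n=2 valence electron can cost more to remove than an n=3 core electron, so the actual values have to decide it.
Approximate IE_3 values (kJ/mol): Ca 4912, O 5300, Mg 7733, K 4420.
Putting it together, IE_3: K < Ca < O < Mg.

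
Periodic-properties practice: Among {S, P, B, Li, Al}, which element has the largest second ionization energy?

Li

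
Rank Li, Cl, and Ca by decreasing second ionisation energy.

Li > Cl > Ca

IE_2 is the cost of taking one more electron from the +1 cation: Li⁺ is the bare [He] core; Cl⁺ still has 6 valence electrons; Ca⁺ still has 1 valence electron.
Core electrons are held far more tightly than valence electrons, so Li tops the IE_2 order.
Valence configurations: Cl⁺ [Ne]3s²3p⁴, Ca⁺ [Ar]4s¹.
Approximate IE_2 values (kJ/mol): Li 7298, Cl 2298, Ca 1145.
Hence IE_2: Ca < Cl < Li.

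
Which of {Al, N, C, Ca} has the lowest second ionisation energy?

Ca

The second ionization energy removes an electron from the +1 ion. For each element: Al⁺ still has 2 valence electrons; N⁺ still has 4 valence electrons; C⁺ still has 3 valence electrons; Ca⁺ still has 1 valence electron.
All are still removing valence electrons, so compare the +1 ions as you would atoms: IE_2 generally rises across a period (higher Z_eff) and falls down a group (larger shell), subject to the usual subshell exceptions.
Valence configurations: Al⁺ [Ne]3s², N⁺ [He]2s²2p², C⁺ [He]2s²2p¹, Ca⁺ [Ar]4s¹.
Tabulated IE_2 (kJ/mol): Al 1817, N 2856, C 2353, Ca 1145.
Putting it together, IE_2: Ca < Al < C < N.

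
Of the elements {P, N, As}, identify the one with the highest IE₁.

N

N is in period 2, group 15; P is in period 3, group 15; As is in period 4, group 15.
Removing the outermost electron gets harder across a period and easier down a group.
All are in group 15, so first ionization energy increases up the group.
The highest IE₁ among these belongs to N.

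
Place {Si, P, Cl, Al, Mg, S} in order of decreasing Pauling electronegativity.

Cl > S > P > Si > Al > Mg

Mg is in period 3, group 2; Al is in period 3, group 13; Si is in period 3, group 14; P is in period 3, group 15; S is in period 3, group 16; Cl is in period 3, group 17.
EN rises left→right (higher Z_eff, smaller atoms) and falls top→bottom (larger, more shielded atoms).
All lie in period 3, so electronegativity increases left to right.
So from highest to lowest: Cl > S > P > Si > Al > Mg.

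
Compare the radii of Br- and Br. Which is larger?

Br-

Forming Br- adds 1 electron to Br. More electron–electron repulsion in the same shell, with unchanged nuclear charge, lets the cloud expand.
An anion is larger than its parent atom: Br- > Br.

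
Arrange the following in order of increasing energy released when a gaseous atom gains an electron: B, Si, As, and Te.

B < As < Si < Te

Adding an electron releases more energy for atoms nearer the top right (short of the noble gases).
These sit on a diagonal, where the across-period and down-group effects partly cancel.
As > B: the two effects oppose for this pair; the across-period effect wins (78 vs 27 kJ/mol).
Si > As: the two effects oppose for this pair; the down-group effect wins (134 vs 78 kJ/mol).
Te > Si: the two effects oppose for this pair; the across-period effect wins (190 vs 134 kJ/mol).
Tabulated electron affinity (kJ/mol): B 27, Si 134, As 78, Te 190.
So from lowest to highest: B < As < Si < Te.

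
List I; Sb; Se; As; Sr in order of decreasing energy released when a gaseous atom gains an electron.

As is in period 4, group 15; Se is in period 4, group 16; Sr is in period 5, group 2; Sb is in period 5, group 15; I is in period 5, group 17.
Electron affinity generally becomes more exothermic across a period toward the halogens and less exothermic down a group.
These span different periods and groups, so the two trends combine.
As > Sr: relative to Sr, both the across-period and down-group shifts push As's electron affinity up.
Sb > As: this pair runs against the simple trend — see the exception note.
Se > Sb: relative to Sb, both the across-period and down-group shifts push Se's electron affinity up.
I > Se: period and group pull opposite ways; the across-period shift dominates (295 vs 195 kJ/mol).
Note the exception: Sb has a higher electron affinity than As, contrary to the simple trend — both are half-filled np³, but the pairing/repulsion penalty for the added electron shrinks as the p orbitals become larger and more diffuse down the group, and for Sb that outweighs the weaker nuclear attraction.
For reference (kJ/mol): As 78, Se 195, Sr 5, Sb 103, I 295.
So from highest to lowest: I > Se > Sb > As > Sr.

I > Se > Sb > As > Sr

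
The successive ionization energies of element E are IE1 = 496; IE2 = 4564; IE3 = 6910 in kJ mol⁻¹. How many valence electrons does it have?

1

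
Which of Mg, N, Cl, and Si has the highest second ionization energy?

N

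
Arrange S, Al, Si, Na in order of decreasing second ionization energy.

Consider each +1 ion: S⁺ still has 5 valence electrons; Al⁺ still has 2 valence electrons; Si⁺ still has 3 valence electrons; Na⁺ is the bare [Ne] core.
Pulling an electron out of a noble-gas core costs far more than removing a remaining valence electron, so Na sits at the high end of IE_2.
Valence configurations: S⁺ [Ne]3s²3p³, Al⁺ [Ne]3s², Si⁺ [Ne]3s²3p¹.
Si⁺ loses a lone 3p electron whereas Al⁺ must break into a filled 3s² pair, so IE_2(Al) > IE_2(Si) even though Si has the higher nuclear charge.
The numbers (kJ/mol): S 2252, Al 1817, Si 1577, Na 4562.
Putting it together, IE_2: Si < Al < S < Na.

Na, S, Al, Si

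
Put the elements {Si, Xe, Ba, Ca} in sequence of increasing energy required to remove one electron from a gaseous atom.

Si is in period 3, group 14; Ca is in period 4, group 2; Xe is in period 5, group 18; Ba is in period 6, group 2.
Across a period the outer electron is held more tightly (higher IE₁); down a group it sits in a higher shell, more shielded, and comes off more easily.
These span different periods and groups, so the two trends combine.
Ca > Ba: they share group 2; the group trend gives Ca the larger value.
Si > Ca: relative to Ca, both the across-period and down-group shifts push Si's first ionization energy up.
Xe > Si: the two effects oppose for this pair; the across-period effect wins (1170 vs 786 kJ/mol).
For reference (kJ/mol): Si 786, Ca 590, Xe 1170, Ba 503.
So from lowest to highest: Ba < Ca < Si < Xe.

Ba < Ca < Si < Xe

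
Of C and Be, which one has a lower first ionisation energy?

Removing the outermost electron gets harder across a period and easier down a group.
All lie in period 2, so first ionization energy increases left to right.
So Be has the lower first ionisation energy (Be < C).

Be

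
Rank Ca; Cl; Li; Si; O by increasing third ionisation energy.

Si, Cl, Ca, O, Li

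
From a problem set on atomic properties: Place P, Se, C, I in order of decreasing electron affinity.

I > Se > C > P

Electron affinity generally becomes more exothermic across a period toward the halogens and less exothermic down a group.
These sit on a diagonal, where the across-period and down-group effects partly cancel.
C > P: period and group pull opposite ways; the down-group shift dominates (122 vs 72 kJ/mol).
Se > C: period and group pull opposite ways; the across-period shift dominates (195 vs 122 kJ/mol).
I > Se: the two effects oppose for this pair; the across-period effect wins (295 vs 195 kJ/mol).
Tabulated electron affinity (kJ/mol): C 122, P 72, Se 195, I 295.
So from highest to lowest: I > Se > C > P.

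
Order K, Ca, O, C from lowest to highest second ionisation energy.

After 1 electron has been removed, what remains? K⁺ is the bare [Ar] core; Ca⁺ still has 1 valence electron; O⁺ still has 5 valence electrons; C⁺ still has 3 valence electrons.
Usually core removal costs more than valence removal, but here the competition is close: a tightly held n=2 valence electron can cost more to remove than an n=3 core electron, so the actual values have to decide it.
Valence configurations: Ca⁺ [Ar]4s¹, O⁺ [He]2s²2p³, C⁺ [He]2s²2p¹.
The numbers (kJ/mol): K 3052, Ca 1145, O 3388, C 2353.
So the second ionization energies run Ca < C < K < O.

Ca, C, K, O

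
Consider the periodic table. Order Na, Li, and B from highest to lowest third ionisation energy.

Consider each +2 ion: Na²⁺ is already 1 electron into the core; Li²⁺ is already 1 electron into the core; B²⁺ still has 1 valence electron.
Breaking into a closed-shell core is much more expensive than removing a leftover valence electron — Na and Li have the largest IE_3 here.
Tabulated IE_3 (kJ/mol): Na 6910, Li 11815, B 3660.
So the third ionization energies run B < Na < Li.

Li > Na > B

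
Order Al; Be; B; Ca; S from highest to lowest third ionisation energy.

Be, Ca, B, S, Al

After 2 electrons have been removed, what remains? Al²⁺ still has 1 valence electron; Be²⁺ is the bare [He] core; B²⁺ still has 1 valence electron; Ca²⁺ is the bare [Ar] core; S²⁺ still has 4 valence electrons.
Pulling an electron out of a noble-gas core costs far more than removing a remaining valence electron, so Ca and Be sit at the high end of IE_3.
Valence configurations: Al²⁺ [Ne]3s¹, B²⁺ [He]2s¹, S²⁺ [Ne]3s²3p².
Approximate IE_3 values (kJ/mol): Al 2745, Be 14849, B 3660, Ca 4912, S 3357.
Putting it together, IE_3: Al < S < B < Ca < Be.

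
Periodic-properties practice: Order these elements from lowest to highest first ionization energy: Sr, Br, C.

Removing the outermost electron gets harder across a period and easier down a group.
Neither a single period nor a single group — weigh both effects.
C > Sr: relative to Sr, both the across-period and down-group shifts push C's first ionization energy up.
Br > C: the two effects oppose for this pair; the across-period effect wins (1140 vs 1086 kJ/mol).
Tabulated first ionization energy (kJ/mol): C 1086, Br 1140, Sr 550.
So from lowest to highest: Sr < C < Br.

Sr, C, Br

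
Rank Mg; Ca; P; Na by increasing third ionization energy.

P < Ca < Na < Mg

Consider each +2 ion: Mg²⁺ is the bare [Ne] core; Ca²⁺ is the bare [Ar] core; P²⁺ still has 3 valence electrons; Na²⁺ is already 1 electron into the core.
Breaking into a closed-shell core is much more expensive than removing a leftover valence electron — Ca, Na and Mg have the largest IE_3 here.
The numbers (kJ/mol): Mg 7733, Ca 4912, P 2914, Na 6910.
Putting it together, IE_3: P < Ca < Na < Mg.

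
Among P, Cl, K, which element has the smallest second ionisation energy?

IE_2 is the cost of taking one more electron from the +1 cation: P⁺ still has 4 valence electrons; Cl⁺ still has 6 valence electrons; K⁺ is the bare [Ar] core.
Core electrons are held far more tightly than valence electrons, so K tops the IE_2 order.
Valence configurations: P⁺ [Ne]3s²3p², Cl⁺ [Ne]3s²3p⁴.
Tabulated IE_2 (kJ/mol): P 1907, Cl 2298, K 3052.
Putting it together, IE_2: P < Cl < K.

P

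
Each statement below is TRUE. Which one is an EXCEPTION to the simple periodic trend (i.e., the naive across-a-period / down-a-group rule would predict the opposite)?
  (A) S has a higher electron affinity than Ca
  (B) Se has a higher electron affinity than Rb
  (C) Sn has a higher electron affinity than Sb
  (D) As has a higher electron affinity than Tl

(C)

The general trend: electron affinity increases across a period and decreases down a group.
(A) S (period 3, group 16) vs Ca (period 4, group 2): the stated order agrees with the simple trend.
(B) Se (period 4, group 16) vs Rb (period 5, group 1): the stated order agrees with the simple trend.
(C) Sn (period 5, group 14) vs Sb (period 5, group 15): the stated order contradicts the simple trend.
(D) As (period 4, group 15) vs Tl (period 6, group 13): the stated order agrees with the simple trend.
The exception is (C): adding an electron to Sb's half-filled 5p³ is unfavourable, so Sn has the more exothermic EA.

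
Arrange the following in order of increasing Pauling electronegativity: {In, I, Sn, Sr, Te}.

Sr < In < Sn < Te < I

Sr is in period 5, group 2; In is in period 5, group 13; Sn is in period 5, group 14; Te is in period 5, group 16; I is in period 5, group 17.
Atoms toward the upper right of the periodic table pull bonding electrons most strongly.
All lie in period 5, so electronegativity increases left to right.
So from lowest to highest: Sr < In < Sn < Te < I.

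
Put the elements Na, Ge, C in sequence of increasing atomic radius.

C, Ge, Na

C is in period 2, group 14; Na is in period 3, group 1; Ge is in period 4, group 14.
Radius decreases left→right (rising Z_eff, same n) and increases top→bottom (higher n).
Here both period and group differ, so the two effects have to be weighed against each other.
Ge > C: Ge sits below C in group 14, so the down-group effect alone puts Ge larger.
Na > Ge: period and group pull opposite ways; the across-period shift dominates (155 vs 121 pm).
Approximate values (pm): C 75, Na 155, Ge 121.
So from smallest to largest: C < Ge < Na.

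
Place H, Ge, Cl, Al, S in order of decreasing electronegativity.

Smaller atoms with higher effective nuclear charge are more electronegative.
Here both period and group differ, so the two effects have to be weighed against each other.
Ge > Al: period and group pull opposite ways; the across-period shift dominates (2.01 vs 1.61).
H > Ge: period and group pull opposite ways; the down-group shift dominates (2.20 vs 2.01).
S > H: period and group pull opposite ways; the across-period shift dominates (2.58 vs 2.20).
Cl > S: both are in period 3; the period trend gives Cl the larger value.
For reference (Pauling): H 2.20, Al 1.61, S 2.58, Cl 3.16, Ge 2.01.
So from highest to lowest: Cl > S > H > Ge > Al.

Cl > S > H > Ge > Al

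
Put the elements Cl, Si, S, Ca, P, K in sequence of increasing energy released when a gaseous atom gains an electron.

Electron affinity generally becomes more exothermic across a period toward the halogens and less exothermic down a group.
These span different periods and groups, so the two trends combine.
K > Ca: this pair runs against the simple trend — see the exception note.
P > K: both effects reinforce here, so P is clearly the higher of the two.
Si > P: this pair runs against the simple trend — see the exception note.
S > Si: both are in period 3; the period trend gives S the larger value.
Cl > S: both are in period 3; the period trend gives Cl the larger value.
Note the exception: K has a higher electron affinity than Ca, contrary to the simple trend — adding an electron to Ca (ns²) has to open a new, higher-energy np subshell, which is unfavourable.
Note the exception: Si has a higher electron affinity than P, contrary to the simple trend — adding an electron to P's half-filled 3p³ is unfavourable, so Si (3p²) has the more exothermic EA.
Approximate values (kJ/mol): Si 134, P 72, S 200, Cl 349, K 48, Ca 2.
So from lowest to highest: Ca < K < P < Si < S < Cl.

Ca < K < P < Si < S < Cl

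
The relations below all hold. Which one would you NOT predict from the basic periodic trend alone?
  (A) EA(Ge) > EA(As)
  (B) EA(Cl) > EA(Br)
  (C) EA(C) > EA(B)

(A)

The general trend: electron affinity increases across a period and decreases down a group.
(A) Ge (period 4, group 14) vs As (period 4, group 15): the stated order contradicts the simple trend.
(B) Cl (period 3, group 17) vs Br (period 4, group 17): the stated order agrees with the simple trend.
(C) C (period 2, group 14) vs B (period 2, group 13): the stated order agrees with the simple trend.
The exception is (A): adding an electron to As's half-filled 4p³ is unfavourable, so Ge (4p²) has the more exothermic EA.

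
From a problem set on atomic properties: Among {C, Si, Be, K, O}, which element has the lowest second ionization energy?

IE_2 is the cost of taking one more electron from the +1 cation: C⁺ still has 3 valence electrons; Si⁺ still has 3 valence electrons; Be⁺ still has 1 valence electron; K⁺ is the bare [Ar] core; O⁺ still has 5 valence electrons.
Usually core removal costs more than valence removal, but here the competition is close: a tightly held n=2 valence electron can cost more to remove than an n=3 core electron, so the actual values have to decide it.
Valence configurations: C⁺ [He]2s²2p¹, Si⁺ [Ne]3s²3p¹, Be⁺ [He]2s¹, O⁺ [He]2s²2p³.
Tabulated IE_2 (kJ/mol): C 2353, Si 1577, Be 1757, K 3052, O 3388.
Putting it together, IE_2: Si < Be < C < K < O.

Si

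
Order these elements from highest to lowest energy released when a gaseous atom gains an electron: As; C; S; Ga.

C is in period 2, group 14; S is in period 3, group 16; Ga is in period 4, group 13; As is in period 4, group 15.
Adding an electron releases more energy for atoms nearer the top right (short of the noble gases).
Neither a single period nor a single group — weigh both effects.
As > Ga: As lies to the right of Ga in period 4, so the across-period effect alone puts As higher.
C > As: the two effects oppose for this pair; the down-group effect wins (122 vs 78 kJ/mol).
S > C: the two effects oppose for this pair; the across-period effect wins (200 vs 122 kJ/mol).
For reference (kJ/mol): C 122, S 200, Ga 29, As 78.
So from highest to lowest: S > C > As > Ga.

S, C, As, Ga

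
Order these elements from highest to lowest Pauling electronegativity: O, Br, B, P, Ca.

Electronegativity increases across a period and decreases down a group, tracking effective nuclear charge and atomic size.
Neither a single period nor a single group — weigh both effects.
B > Ca: relative to Ca, both the across-period and down-group shifts push B's electronegativity up.
P > B: period and group pull opposite ways; the across-period shift dominates (2.19 vs 2.04).
Br > P: the two effects oppose for this pair; the across-period effect wins (2.96 vs 2.19).
O > Br: period and group pull opposite ways; the down-group shift dominates (3.44 vs 2.96).
For reference (Pauling): B 2.04, O 3.44, P 2.19, Ca 1.00, Br 2.96.
So from highest to lowest: O > Br > P > B > Ca.

O > Br > P > B > Ca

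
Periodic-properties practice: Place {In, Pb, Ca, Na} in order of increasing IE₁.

Across a period the outer electron is held more tightly (higher IE₁); down a group it sits in a higher shell, more shielded, and comes off more easily.
A diagonal step moves right (one effect) and down (the opposite effect) at once.
In > Na: the two effects oppose for this pair; the across-period effect wins (558 vs 496 kJ/mol).
Ca > In: period and group pull opposite ways; the down-group shift dominates (590 vs 558 kJ/mol).
Pb > Ca: the two effects oppose for this pair; the across-period effect wins (716 vs 590 kJ/mol).
Tabulated first ionization energy (kJ/mol): Na 496, Ca 590, In 558, Pb 716.
So from lowest to highest: Na < In < Ca < Pb.

Na < In < Ca < Pb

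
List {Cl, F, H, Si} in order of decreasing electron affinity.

H is in period 1, group 1; F is in period 2, group 17; Si is in period 3, group 14; Cl is in period 3, group 17.
Adding an electron releases more energy for atoms nearer the top right (short of the noble gases).
These span different periods and groups, so the two trends combine.
Si > H: period and group pull opposite ways; the across-period shift dominates (134 vs 73 kJ/mol).
F > Si: both effects reinforce here, so F is clearly the higher of the two.
Cl > F: this pair runs against the simple trend — see the exception note.
Note the exception: Cl has a higher electron affinity than F, contrary to the simple trend — F's small 2p subshell makes the incoming electron feel strong e⁻–e⁻ repulsion, so Cl actually releases more energy on gaining an electron.
Approximate values (kJ/mol): H 73, F 328, Si 134, Cl 349.
So from highest to lowest: Cl > F > Si > H.

Cl > F > Si > H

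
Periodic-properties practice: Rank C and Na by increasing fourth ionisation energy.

C, Na

Consider each +3 ion: C³⁺ still has 1 valence electron; Na³⁺ is already 2 electrons into the core.
Pulling an electron out of a noble-gas core costs far more than removing a remaining valence electron, so Na sits at the high end of IE_4.
Tabulated IE_4 (kJ/mol): C 6223, Na 9543.
So the fourth ionization energies run C < Na.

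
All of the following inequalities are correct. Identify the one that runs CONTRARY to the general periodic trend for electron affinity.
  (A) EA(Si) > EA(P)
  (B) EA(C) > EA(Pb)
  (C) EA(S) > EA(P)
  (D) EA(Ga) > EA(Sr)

(A)

The general trend: electron affinity increases across a period and decreases down a group.
(A) Si (period 3, group 14) vs P (period 3, group 15): the stated order contradicts the simple trend.
(B) C (period 2, group 14) vs Pb (period 6, group 14): the stated order agrees with the simple trend.
(C) S (period 3, group 16) vs P (period 3, group 15): the stated order agrees with the simple trend.
(D) Ga (period 4, group 13) vs Sr (period 5, group 2): the stated order agrees with the simple trend.
The exception is (A): adding an electron to P's half-filled 3p³ is unfavourable, so Si (3p²) has the more exothermic EA.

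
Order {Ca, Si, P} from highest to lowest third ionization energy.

The third ionization energy removes an electron from the +2 ion. For each element: Ca²⁺ is the bare [Ar] core; Si²⁺ still has 2 valence electrons; P²⁺ still has 3 valence electrons.
Core electrons are held far more tightly than valence electrons, so Ca tops the IE_3 order.
Valence configurations: Si²⁺ [Ne]3s², P²⁺ [Ne]3s²3p¹.
P²⁺ loses a lone 3p electron whereas Si²⁺ must break into a filled 3s² pair, so IE_3(Si) > IE_3(P) even though P has the higher nuclear charge.
Tabulated IE_3 (kJ/mol): Ca 4912, Si 3232, P 2914.
Putting it together, IE_3: P < Si < Ca.

Ca, Si, P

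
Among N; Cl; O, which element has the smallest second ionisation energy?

The second ionization energy removes an electron from the +1 ion. For each element: N⁺ still has 4 valence electrons; Cl⁺ still has 6 valence electrons; O⁺ still has 5 valence electrons.
All are still removing valence electrons, so compare the +1 ions as you would atoms: IE_2 generally rises across a period (higher Z_eff) and falls down a group (larger shell), subject to the usual subshell exceptions.
Valence configurations: N⁺ [He]2s²2p², Cl⁺ [Ne]3s²3p⁴, O⁺ [He]2s²2p³.
Tabulated IE_2 (kJ/mol): N 2856, Cl 2298, O 3388.
Hence IE_2: Cl < N < O.

Cl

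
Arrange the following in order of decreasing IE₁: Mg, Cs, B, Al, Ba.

B, Mg, Al, Ba, Cs

B is in period 2, group 13; Mg is in period 3, group 2; Al is in period 3, group 13; Cs is in period 6, group 1; Ba is in period 6, group 2.
Across a period the outer electron is held more tightly (higher IE₁); down a group it sits in a higher shell, more shielded, and comes off more easily.
Here both period and group differ, so the two effects have to be weighed against each other.
Ba > Cs: both are in period 6; the period trend gives Ba the larger value.
Al > Ba: both effects reinforce here, so Al is clearly the higher of the two.
Mg > Al: this pair runs against the simple trend — see the exception note.
B > Mg: relative to Mg, both the across-period and down-group shifts push B's first ionization energy up.
Note the exception: Mg has a higher first ionization energy than Al, contrary to the simple trend — Al's single 3p electron is easier to remove than one from Mg's filled 3s².
Tabulated first ionization energy (kJ/mol): B 801, Mg 738, Al 578, Cs 376, Ba 503.
So from highest to lowest: B > Mg > Al > Ba > Cs.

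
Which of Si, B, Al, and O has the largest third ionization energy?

After 2 electrons have been removed, what remains? Si²⁺ still has 2 valence electrons; B²⁺ still has 1 valence electron; Al²⁺ still has 1 valence electron; O²⁺ still has 4 valence electrons.
All are still removing valence electrons, so compare the +2 ions as you would atoms: IE_3 generally rises across a period (higher Z_eff) and falls down a group (larger shell), subject to the usual subshell exceptions.
Valence configurations: Si²⁺ [Ne]3s², B²⁺ [He]2s¹, Al²⁺ [Ne]3s¹, O²⁺ [He]2s²2p².
Approximate IE_3 values (kJ/mol): Si 3232, B 3660, Al 2745, O 5300.
Putting it together, IE_3: Al < Si < B < O.

O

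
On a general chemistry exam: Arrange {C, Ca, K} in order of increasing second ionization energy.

Ca, C, K

Consider each +1 ion: C⁺ still has 3 valence electrons; Ca⁺ still has 1 valence electron; K⁺ is the bare [Ar] core.
Pulling an electron out of a noble-gas core costs far more than removing a remaining valence electron, so K sits at the high end of IE_2.
Valence configurations: C⁺ [He]2s²2p¹, Ca⁺ [Ar]4s¹.
Approximate IE_2 values (kJ/mol): C 2353, Ca 1145, K 3052.
Overall IE_2 order: Ca < C < K.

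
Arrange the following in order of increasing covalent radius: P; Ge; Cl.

P is in period 3, group 15; Cl is in period 3, group 17; Ge is in period 4, group 14.
Atomic radius shrinks across a period as nuclear charge pulls the same shell inward, and grows down a group as new shells are added.
Neither a single period nor a single group — weigh both effects.
P > Cl: P lies to the left of Cl in period 3, so the across-period effect alone puts P larger.
Ge > P: both effects reinforce here, so Ge is clearly the larger of the two.
Approximate values (pm): P 111, Cl 99, Ge 121.
So from smallest to largest: Cl < P < Ge.

Cl, P, Ge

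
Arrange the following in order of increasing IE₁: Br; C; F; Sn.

IE₁ increases left→right with effective nuclear charge and decreases top→bottom as the valence shell moves farther out.
Neither a single period nor a single group — weigh both effects.
C > Sn: they share group 14; the group trend gives C the larger value.
Br > C: period and group pull opposite ways; the across-period shift dominates (1140 vs 1086 kJ/mol).
F > Br: they share group 17; the group trend gives F the larger value.
Tabulated first ionization energy (kJ/mol): C 1086, F 1681, Br 1140, Sn 709.
So from lowest to highest: Sn < C < Br < F.

Sn < C < Br < F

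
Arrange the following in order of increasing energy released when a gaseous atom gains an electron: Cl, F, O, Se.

O, Se, F, Cl

O is in period 2, group 16; F is in period 2, group 17; Cl is in period 3, group 17; Se is in period 4, group 16.
Electron affinity generally becomes more exothermic across a period toward the halogens and less exothermic down a group.
Neither a single period nor a single group — weigh both effects.
Se > O: this pair runs against the simple trend — see the exception note.
F > Se: both effects reinforce here, so F is clearly the higher of the two.
Cl > F: this pair runs against the simple trend — see the exception note.
Note the exception: Se has a higher electron affinity than O, contrary to the simple trend — O's compact 2p subshell gives strong electron–electron repulsion on the added electron.
Note the exception: Cl has a higher electron affinity than F, contrary to the simple trend — F's small 2p subshell makes the incoming electron feel strong e⁻–e⁻ repulsion, so Cl actually releases more energy on gaining an electron.
Tabulated electron affinity (kJ/mol): O 141, F 328, Cl 349, Se 195.
So from lowest to highest: O < Se < F < Cl.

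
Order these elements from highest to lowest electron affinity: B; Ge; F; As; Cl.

B is in period 2, group 13; F is in period 2, group 17; Cl is in period 3, group 17; Ge is in period 4, group 14; As is in period 4, group 15.
Adding an electron releases more energy for atoms nearer the top right (short of the noble gases).
These span different periods and groups, so the two trends combine.
As > B: period and group pull opposite ways; the across-period shift dominates (78 vs 27 kJ/mol).
Ge > As: this pair runs against the simple trend — see the exception note.
F > Ge: both effects reinforce here, so F is clearly the higher of the two.
Cl > F: this pair runs against the simple trend — see the exception note.
Note the exception: Ge has a higher electron affinity than As, contrary to the simple trend — adding an electron to As's half-filled 4p³ is unfavourable, so Ge (4p²) has the more exothermic EA.
Note the exception: Cl has a higher electron affinity than F, contrary to the simple trend — F's small 2p subshell makes the incoming electron feel strong e⁻–e⁻ repulsion, so Cl actually releases more energy on gaining an electron.
For reference (kJ/mol): B 27, F 328, Cl 349, Ge 119, As 78.
So from highest to lowest: Cl > F > Ge > As > B.

Cl > F > Ge > As > B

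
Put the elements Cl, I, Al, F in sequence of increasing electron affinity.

Al, I, F, Cl

F is in period 2, group 17; Al is in period 3, group 13; Cl is in period 3, group 17; I is in period 5, group 17.
Adding an electron releases more energy for atoms nearer the top right (short of the noble gases).
These span different periods and groups, so the two trends combine.
I > Al: period and group pull opposite ways; the across-period shift dominates (295 vs 42 kJ/mol).
F > I: F sits above I in group 17, so the down-group effect alone puts F higher.
Cl > F: this pair runs against the simple trend — see the exception note.
Note the exception: Cl has a higher electron affinity than F, contrary to the simple trend — F's small 2p subshell makes the incoming electron feel strong e⁻–e⁻ repulsion, so Cl actually releases more energy on gaining an electron.
Approximate values (kJ/mol): F 328, Al 42, Cl 349, I 295.
So from lowest to highest: Al < I < F < Cl.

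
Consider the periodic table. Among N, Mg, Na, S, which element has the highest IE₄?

Consider each +3 ion: N³⁺ still has 2 valence electrons; Mg³⁺ is already 1 electron into the core; Na³⁺ is already 2 electrons into the core; S³⁺ still has 3 valence electrons.
Pulling an electron out of a noble-gas core costs far more than removing a remaining valence electron, so Na and Mg sit at the high end of IE_4.
Valence configurations: N³⁺ [He]2s², S³⁺ [Ne]3s²3p¹.
Approximate IE_4 values (kJ/mol): N 7475, Mg 10543, Na 9543, S 4556.
Putting it together, IE_4: S < N < Na < Mg.

Mg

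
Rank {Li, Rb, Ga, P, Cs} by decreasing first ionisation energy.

P > Ga > Li > Rb > Cs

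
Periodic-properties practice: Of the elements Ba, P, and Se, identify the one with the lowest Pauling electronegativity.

Smaller atoms with higher effective nuclear charge are more electronegative.
Here both period and group differ, so the two effects have to be weighed against each other.
P > Ba: both effects reinforce here, so P is clearly the higher of the two.
Se > P: the two effects oppose for this pair; the across-period effect wins (2.55 vs 2.19).
Approximate values (Pauling): P 2.19, Se 2.55, Ba 0.89.
The lowest Pauling electronegativity among these belongs to Ba.

Ba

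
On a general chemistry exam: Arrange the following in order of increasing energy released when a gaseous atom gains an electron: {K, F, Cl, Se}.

K < Se < F < Cl

F is in period 2, group 17; Cl is in period 3, group 17; K is in period 4, group 1; Se is in period 4, group 16.
EA tends to increase across a period and decrease down a group, though the pattern is less regular than for IE or radius.
Here both period and group differ, so the two effects have to be weighed against each other.
Se > K: Se lies to the right of K in period 4, so the across-period effect alone puts Se higher.
F > Se: relative to Se, both the across-period and down-group shifts push F's electron affinity up.
Cl > F: this pair runs against the simple trend — see the exception note.
Note the exception: Cl has a higher electron affinity than F, contrary to the simple trend — F's small 2p subshell makes the incoming electron feel strong e⁻–e⁻ repulsion, so Cl actually releases more energy on gaining an electron.
Tabulated electron affinity (kJ/mol): F 328, Cl 349, K 48, Se 195.
So from lowest to highest: K < Se < F < Cl.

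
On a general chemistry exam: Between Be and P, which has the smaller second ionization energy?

Be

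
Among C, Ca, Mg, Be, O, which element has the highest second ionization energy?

O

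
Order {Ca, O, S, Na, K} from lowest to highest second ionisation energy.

Ca < S < K < O < Na

Consider each +1 ion: Ca⁺ still has 1 valence electron; O⁺ still has 5 valence electrons; S⁺ still has 5 valence electrons; Na⁺ is the bare [Ne] core; K⁺ is the bare [Ar] core.
Usually core removal costs more than valence removal, but here the competition is close: a tightly held n=2 valence electron can cost more to remove than an n=3 core electron, so the actual values have to decide it.
Valence configurations: Ca⁺ [Ar]4s¹, O⁺ [He]2s²2p³, S⁺ [Ne]3s²3p³.
Tabulated IE_2 (kJ/mol): Ca 1145, O 3388, S 2252, Na 4562, K 3052.
Overall IE_2 order: Ca < S < K < O < Na.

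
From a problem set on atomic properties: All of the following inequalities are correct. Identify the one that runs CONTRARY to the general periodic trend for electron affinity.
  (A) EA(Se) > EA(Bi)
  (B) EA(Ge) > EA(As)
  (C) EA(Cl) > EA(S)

(B)

The general trend: electron affinity increases across a period and decreases down a group.
(A) Se (period 4, group 16) vs Bi (period 6, group 15): the stated order agrees with the simple trend.
(B) Ge (period 4, group 14) vs As (period 4, group 15): the stated order contradicts the simple trend.
(C) Cl (period 3, group 17) vs S (period 3, group 16): the stated order agrees with the simple trend.
The exception is (B): adding an electron to As's half-filled 4p³ is unfavourable, so Ge (4p²) has the more exothermic EA.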